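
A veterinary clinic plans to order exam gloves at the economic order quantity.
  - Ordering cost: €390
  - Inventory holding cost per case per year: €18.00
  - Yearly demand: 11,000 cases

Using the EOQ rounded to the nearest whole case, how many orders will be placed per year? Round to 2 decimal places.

15.94 orders per year

2DS/H = 2·11,000·390/18 = 476,666.67
EOQ = √476,666.67 ≈ 690.41 → Q = 690
N = D/Q = 11,000/690 ≈ 15.942 orders/yr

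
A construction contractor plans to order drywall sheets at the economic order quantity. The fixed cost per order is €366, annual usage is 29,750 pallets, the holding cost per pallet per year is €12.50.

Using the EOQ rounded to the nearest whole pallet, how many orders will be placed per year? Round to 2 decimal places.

Q* = √(2·D·S / H) = √(2·29,750·366 / 12.5) = √1,742,160.0 ≈ 1,319.91 → Q = 1,320
N = D/Q = 29,750/1,320 ≈ 22.538 orders/yr

22.54 orders per year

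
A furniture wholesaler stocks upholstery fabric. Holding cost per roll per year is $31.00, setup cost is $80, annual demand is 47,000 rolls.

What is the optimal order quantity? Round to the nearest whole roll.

493 rolls

EOQ = √(2DS/H) = √(2 × 47,000 × 80 / 31)
    = √(242,580.65) ≈ 492.52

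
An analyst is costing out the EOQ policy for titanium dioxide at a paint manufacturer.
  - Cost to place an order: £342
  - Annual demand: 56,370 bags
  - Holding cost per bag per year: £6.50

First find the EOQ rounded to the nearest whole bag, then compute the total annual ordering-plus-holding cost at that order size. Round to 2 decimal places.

2DS/H = 2·56,370·342/6.5 = 5,931,858.46
EOQ = √5,931,858.46 ≈ 2,435.54 → Q = 2,436 bags
Ordering: D/Q × S = 56,370/2,436 × £342 = £7,914.01
Holding:  Q/2 × H = 2,436/2 × £6.5 = £7,917.00
Total = £7,914.01 + £7,917.00 = £15,831.01

£15,831.01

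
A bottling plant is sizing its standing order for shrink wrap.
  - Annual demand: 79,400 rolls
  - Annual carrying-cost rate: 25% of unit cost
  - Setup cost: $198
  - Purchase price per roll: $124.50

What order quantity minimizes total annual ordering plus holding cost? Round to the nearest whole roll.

1,005 rolls

H = i·C = 0.25 × $124.5 = $31.1250 per roll-year
Optimal lot size Q* = (2 × 79,400 × $198 / $31.125)^½ ≈ 1,005.09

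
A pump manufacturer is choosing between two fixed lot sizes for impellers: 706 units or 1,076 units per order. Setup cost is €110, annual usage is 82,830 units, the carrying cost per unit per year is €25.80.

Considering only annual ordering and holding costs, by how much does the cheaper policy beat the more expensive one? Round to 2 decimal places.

€335.23

Annual cost at Q: ordering D·S/Q plus holding Q·H/2.
TC(706) = (82,830/706)×110 + (706/2)×25.8 = €22,012.92
TC(1,076) = (82,830/1,076)×110 + (1,076/2)×25.8 = €22,348.15
|ΔTC| = |€22,012.92 − €22,348.15| = €335.23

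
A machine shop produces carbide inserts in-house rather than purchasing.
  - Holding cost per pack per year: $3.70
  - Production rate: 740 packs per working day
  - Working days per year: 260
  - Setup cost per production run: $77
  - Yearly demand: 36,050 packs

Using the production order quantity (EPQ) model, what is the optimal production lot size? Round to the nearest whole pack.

1,359 packs

Daily demand d = 36,050/260 = 138.654; p = 740; 1 − d/p = 0.81263
EPQ = √(2DS / (H(1 − d/p)))
    = √(2 × 36,050 × 77 / (3.7 × 0.81263)) ≈ 1,358.83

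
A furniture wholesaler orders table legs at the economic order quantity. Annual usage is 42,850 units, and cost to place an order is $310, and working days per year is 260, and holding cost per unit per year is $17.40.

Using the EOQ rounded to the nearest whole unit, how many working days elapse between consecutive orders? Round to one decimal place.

EOQ = √(2DS/H) = √(2 × 42,850 × 310 / 17.4)
    = √(1,526,839.08) ≈ 1,235.65 → Q = 1,236 units
Cycle time = (working days × Q)/D = (260 × 1,236) / 42,850 = 7.500 days

7.5 days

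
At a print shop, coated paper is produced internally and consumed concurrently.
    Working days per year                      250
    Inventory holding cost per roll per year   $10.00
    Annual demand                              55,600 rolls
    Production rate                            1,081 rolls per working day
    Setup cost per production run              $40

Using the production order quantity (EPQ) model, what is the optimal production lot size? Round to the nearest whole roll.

Daily demand d = 55,600/250 = 222.400; p = 1081; 1 − d/p = 0.79426
EPQ = √(2DS / (H(1 − d/p)))
    = √(2 × 55,600 × 40 / (10 × 0.79426)) ≈ 748.34

748 rolls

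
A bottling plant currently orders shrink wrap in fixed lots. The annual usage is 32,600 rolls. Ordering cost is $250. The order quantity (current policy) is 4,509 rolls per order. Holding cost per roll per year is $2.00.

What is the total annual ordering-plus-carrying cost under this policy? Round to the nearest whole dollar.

$6,316

Orders/yr = 32,600/4,509 = 7.230; ordering cost = 7.230 × $250 = $1,807.50
Average inventory = 4,509/2 = 2254.5; holding cost = 2254.5 × $2 = $4,509.00
Total = $1,807.50 + $4,509.00 = $6,316.50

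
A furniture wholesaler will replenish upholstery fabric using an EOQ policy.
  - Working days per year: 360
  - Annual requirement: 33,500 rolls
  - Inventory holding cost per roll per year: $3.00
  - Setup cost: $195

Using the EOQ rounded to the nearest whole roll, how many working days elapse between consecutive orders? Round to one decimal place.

22.4 days

Optimal lot size Q* = (2 × 33,500 × $195 / $3)^½ ≈ 2,086.86 → Q = 2,087 rolls
Days between orders = 360 / (D/Q) = 360 / 16.052 ≈ 22.427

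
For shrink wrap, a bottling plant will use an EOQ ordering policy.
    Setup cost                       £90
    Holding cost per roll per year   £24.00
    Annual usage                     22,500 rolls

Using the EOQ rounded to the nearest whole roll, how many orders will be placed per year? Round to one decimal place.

EOQ = √(2DS/H) = √(2 × 22,500 × 90 / 24)
    = √(168,750.00) ≈ 410.79 → Q = 411
N = D/Q = 22,500/411 ≈ 54.745 orders/yr

54.7 orders per year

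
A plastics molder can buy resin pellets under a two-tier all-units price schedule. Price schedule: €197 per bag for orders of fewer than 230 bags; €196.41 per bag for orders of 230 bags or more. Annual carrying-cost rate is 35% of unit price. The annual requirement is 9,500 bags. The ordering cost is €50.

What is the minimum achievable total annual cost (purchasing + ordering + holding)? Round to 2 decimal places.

€1,875,865.72

H₁ = 35%×€197 = €68.9500;  H₂ = 35%×€196.41 = €68.7435
EOQ₁ = √(2×9,500×50/68.9500) = 117.38  (< 230, feasible at tier 1)
EOQ₂ = √(2×9,500×50/68.7435) = 117.56  (< 230 → use Q = 230 at tier-2 price)
TC(tier 1 (EOQ₁), Q≈117.4) = €1,879,593.36
TC(tier 2, Q≈230.0) = €1,875,865.72
Minimum at tier 2: €1,875,865.72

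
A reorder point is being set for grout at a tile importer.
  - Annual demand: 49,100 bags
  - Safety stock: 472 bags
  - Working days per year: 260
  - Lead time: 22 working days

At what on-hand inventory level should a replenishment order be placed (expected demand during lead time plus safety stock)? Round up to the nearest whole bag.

Daily demand d = 49,100 / 260 = 188.846 bags/day
Demand during lead time = 188.846 × 22 = 4,154.62
Reorder point = 4,154.62 + 472 = 4,626.62 → round up

4,627 bags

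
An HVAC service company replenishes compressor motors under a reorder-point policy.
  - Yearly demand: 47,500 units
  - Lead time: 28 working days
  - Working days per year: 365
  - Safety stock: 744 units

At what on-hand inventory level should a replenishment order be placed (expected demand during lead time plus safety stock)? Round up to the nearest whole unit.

4,388 units

Daily demand d = 47,500 / 365 = 130.137 units/day
Demand during lead time = 130.137 × 28 = 3,643.84
Reorder point = 3,643.84 + 744 = 4,387.84 → round up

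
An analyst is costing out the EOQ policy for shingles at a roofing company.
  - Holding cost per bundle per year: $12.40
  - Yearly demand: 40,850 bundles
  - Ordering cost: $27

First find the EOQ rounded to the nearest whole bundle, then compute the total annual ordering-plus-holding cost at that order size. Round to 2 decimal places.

2DS/H = 2·40,850·27/12.4 = 177,895.16
EOQ = √177,895.16 ≈ 421.78 → Q = 422 bundles
Annual ordering cost = (D/Q)·S = (40,850/422) × 27 = $2,613.63
Annual holding cost  = (Q/2)·H = (422/2) × 12.4 = $2,616.40
Total = $2,613.63 + $2,616.40 = $5,230.03

$5,230.03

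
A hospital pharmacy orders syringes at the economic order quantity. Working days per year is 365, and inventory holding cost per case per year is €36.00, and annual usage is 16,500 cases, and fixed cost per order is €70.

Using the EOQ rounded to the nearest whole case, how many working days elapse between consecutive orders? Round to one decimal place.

5.6 days

2DS/H = 2·16,500·70/36 = 64,166.67
EOQ = √64,166.67 ≈ 253.31 → Q = 253 cases
Cycle time = (working days × Q)/D = (365 × 253) / 16,500 = 5.597 days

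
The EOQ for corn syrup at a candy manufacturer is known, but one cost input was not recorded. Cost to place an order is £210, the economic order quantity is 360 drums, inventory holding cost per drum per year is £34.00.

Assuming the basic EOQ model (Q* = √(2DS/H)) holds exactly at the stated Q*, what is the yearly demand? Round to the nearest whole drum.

EOQ relation: Q² = 2DS/H, so rearrange for the unknown.
D = Q²H / (2S) = 360² × 34 / (2 × 210) = 10,491.43

10,491 drums per year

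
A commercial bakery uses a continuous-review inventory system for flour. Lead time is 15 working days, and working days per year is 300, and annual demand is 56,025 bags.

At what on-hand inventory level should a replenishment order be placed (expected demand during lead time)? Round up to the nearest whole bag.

2,802 bags

Daily demand d = 56,025 / 300 = 186.750 bags/day
Demand during lead time = 186.750 × 15 = 2,801.25
Reorder point = 2,801.25 → round up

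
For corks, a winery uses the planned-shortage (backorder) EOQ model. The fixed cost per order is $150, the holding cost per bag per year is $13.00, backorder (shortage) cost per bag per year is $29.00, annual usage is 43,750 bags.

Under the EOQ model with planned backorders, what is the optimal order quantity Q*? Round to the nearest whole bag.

1,209 bags

Basic EOQ = √(2·43,750·150/13) = 1,004.796
Backorder adjustment √((H+b)/b) = √((13+29)/29) = 1.2034
Q* = 1,004.796 × 1.2034 ≈ 1,209.22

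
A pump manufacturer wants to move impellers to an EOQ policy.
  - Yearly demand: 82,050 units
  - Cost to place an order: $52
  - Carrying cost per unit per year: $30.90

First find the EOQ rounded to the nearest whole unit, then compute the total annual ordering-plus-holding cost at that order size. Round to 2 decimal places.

$16,238.11

Q* = √(2·D·S / H) = √(2·82,050·52 / 30.9) = √276,155.3 ≈ 525.50 → Q = 526 units
Annual ordering cost = (D/Q)·S = (82,050/526) × 52 = $8,111.41
Annual holding cost  = (Q/2)·H = (526/2) × 30.9 = $8,126.70
Total = $8,111.41 + $8,126.70 = $16,238.11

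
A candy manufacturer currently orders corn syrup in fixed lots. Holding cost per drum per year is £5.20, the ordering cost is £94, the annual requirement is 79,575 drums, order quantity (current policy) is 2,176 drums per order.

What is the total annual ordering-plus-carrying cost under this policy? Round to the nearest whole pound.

£9,095

Ordering: D/Q × S = 79,575/2,176 × £94 = £3,437.52
Holding:  Q/2 × H = 2,176/2 × £5.2 = £5,657.60
Total = £3,437.52 + £5,657.60 = £9,095.12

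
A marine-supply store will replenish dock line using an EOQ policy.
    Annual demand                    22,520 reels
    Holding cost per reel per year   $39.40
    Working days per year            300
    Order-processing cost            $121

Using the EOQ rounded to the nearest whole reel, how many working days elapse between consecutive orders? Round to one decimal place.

Q* = √(2·D·S / H) = √(2·22,520·121 / 39.4) = √138,320.8 ≈ 371.92 → Q = 372 reels
Days between orders = 300 / (D/Q) = 300 / 60.538 ≈ 4.956

5.0 days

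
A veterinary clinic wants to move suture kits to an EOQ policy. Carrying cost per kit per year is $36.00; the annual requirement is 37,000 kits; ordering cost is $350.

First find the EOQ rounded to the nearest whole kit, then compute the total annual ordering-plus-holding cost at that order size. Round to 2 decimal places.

$30,535.23

Q* = √(2·D·S / H) = √(2·37,000·350 / 36) = √719,444.4 ≈ 848.20 → Q = 848 kits
Orders/yr = 37,000/848 = 43.632; ordering cost = 43.632 × $350 = $15,271.23
Average inventory = 848/2 = 424; holding cost = 424 × $36 = $15,264.00
Total = $15,271.23 + $15,264.00 = $30,535.23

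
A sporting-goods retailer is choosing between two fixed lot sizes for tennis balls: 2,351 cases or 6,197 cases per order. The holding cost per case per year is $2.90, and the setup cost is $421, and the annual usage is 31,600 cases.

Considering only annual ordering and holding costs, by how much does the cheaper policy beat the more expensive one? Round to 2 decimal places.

For each Q, cost = (D/Q)·S + (Q/2)·H.
TC(2,351) = (31,600/2,351)×421 + (2,351/2)×2.9 = $9,067.65
TC(6,197) = (31,600/6,197)×421 + (6,197/2)×2.9 = $11,132.43
Cheaper: Q = 2,351.  Difference = $2,064.78

$2,064.78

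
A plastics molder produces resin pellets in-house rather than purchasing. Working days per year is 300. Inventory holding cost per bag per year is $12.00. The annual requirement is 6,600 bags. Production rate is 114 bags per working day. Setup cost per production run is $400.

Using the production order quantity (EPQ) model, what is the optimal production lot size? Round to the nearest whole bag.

738 bags

Daily demand d = 6,600/300 = 22.000; p = 114; 1 − d/p = 0.80702
EPQ = √(2DS / (H(1 − d/p)))
    = √(2 × 6,600 × 400 / (12 × 0.80702)) ≈ 738.39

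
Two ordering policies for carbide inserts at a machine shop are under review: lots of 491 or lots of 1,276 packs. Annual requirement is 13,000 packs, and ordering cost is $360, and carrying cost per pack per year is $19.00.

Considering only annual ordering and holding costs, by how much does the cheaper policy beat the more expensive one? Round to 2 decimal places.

Annual cost at Q: ordering D·S/Q plus holding Q·H/2.
TC(491) = (13,000/491)×360 + (491/2)×19 = $14,196.07
TC(1,276) = (13,000/1,276)×360 + (1,276/2)×19 = $15,789.71
|ΔTC| = |$14,196.07 − $15,789.71| = $1,593.64

$1,593.64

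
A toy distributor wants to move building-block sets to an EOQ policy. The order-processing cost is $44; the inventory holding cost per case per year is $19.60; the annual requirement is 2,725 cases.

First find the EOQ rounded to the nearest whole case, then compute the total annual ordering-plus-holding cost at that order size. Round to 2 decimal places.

2DS/H = 2·2,725·44/19.6 = 12,234.69
EOQ = √12,234.69 ≈ 110.61 → Q = 111 cases
Ordering: D/Q × S = 2,725/111 × $44 = $1,080.18
Holding:  Q/2 × H = 111/2 × $19.6 = $1,087.80
Total = $1,080.18 + $1,087.80 = $2,167.98

$2,167.98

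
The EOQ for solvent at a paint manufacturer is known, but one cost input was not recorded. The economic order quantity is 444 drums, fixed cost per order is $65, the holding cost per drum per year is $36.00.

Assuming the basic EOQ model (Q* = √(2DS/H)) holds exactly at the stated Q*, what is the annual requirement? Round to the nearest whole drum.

54,592 drums per year

From Q* = √(2DS/H) ⇒ Q*² = 2DS/H.
D = Q²H / (2S) = 444² × 36 / (2 × 65) = 54,591.51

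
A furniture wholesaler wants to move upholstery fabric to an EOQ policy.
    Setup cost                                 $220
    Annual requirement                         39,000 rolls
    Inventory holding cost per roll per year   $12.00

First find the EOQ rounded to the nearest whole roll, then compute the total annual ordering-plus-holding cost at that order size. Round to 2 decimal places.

2DS/H = 2·39,000·220/12 = 1,430,000.00
EOQ = √1,430,000.00 ≈ 1,195.83 → Q = 1,196 rolls
Orders/yr = 39,000/1,196 = 32.609; ordering cost = 32.609 × $220 = $7,173.91
Average inventory = 1,196/2 = 598; holding cost = 598 × $12 = $7,176.00
Total = $7,173.91 + $7,176.00 = $14,349.91

$14,349.91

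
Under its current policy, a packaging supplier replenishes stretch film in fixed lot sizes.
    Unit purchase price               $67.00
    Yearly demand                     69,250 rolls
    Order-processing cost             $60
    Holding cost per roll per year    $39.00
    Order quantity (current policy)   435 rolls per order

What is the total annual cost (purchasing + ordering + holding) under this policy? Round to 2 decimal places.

$4,657,784.22

Orders/yr = 69,250/435 = 159.195; ordering cost = 159.195 × $60 = $9,551.72
Average inventory = 435/2 = 217.5; holding cost = 217.5 × $39 = $8,482.50
Purchase cost = D·C = 69,250 × 67 = $4,639,750.00
Total = $9,551.72 + $8,482.50 + $4,639,750.00 = $4,657,784.22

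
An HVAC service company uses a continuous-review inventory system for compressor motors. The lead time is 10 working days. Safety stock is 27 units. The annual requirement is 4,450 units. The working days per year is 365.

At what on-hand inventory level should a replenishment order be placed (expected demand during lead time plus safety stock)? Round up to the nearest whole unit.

149 units

Daily demand d = 4,450 / 365 = 12.192 units/day
Demand during lead time = 12.192 × 10 = 121.92
Reorder point = 121.92 + 27 = 148.92 → round up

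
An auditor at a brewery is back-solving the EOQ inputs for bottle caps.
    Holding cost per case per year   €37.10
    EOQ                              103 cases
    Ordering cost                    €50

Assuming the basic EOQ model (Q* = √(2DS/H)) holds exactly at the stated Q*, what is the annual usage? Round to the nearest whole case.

EOQ relation: Q² = 2DS/H, so rearrange for the unknown.
D = Q²H / (2S) = 103² × 37.1 / (2 × 50) = 3,935.94

3,936 cases per year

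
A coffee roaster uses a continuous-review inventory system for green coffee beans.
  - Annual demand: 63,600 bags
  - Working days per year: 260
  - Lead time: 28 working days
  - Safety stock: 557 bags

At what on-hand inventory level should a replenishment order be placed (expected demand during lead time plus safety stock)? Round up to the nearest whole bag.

Daily demand d = 63,600 / 260 = 244.615 bags/day
Demand during lead time = 244.615 × 28 = 6,849.23
Reorder point = 6,849.23 + 557 = 7,406.23 → round up

7,407 bags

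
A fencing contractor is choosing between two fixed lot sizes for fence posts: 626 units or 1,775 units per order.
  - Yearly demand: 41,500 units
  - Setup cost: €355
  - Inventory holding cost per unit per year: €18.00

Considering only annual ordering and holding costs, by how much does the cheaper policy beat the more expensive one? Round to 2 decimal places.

Annual cost at Q: ordering D·S/Q plus holding Q·H/2.
TC(626) = (41,500/626)×355 + (626/2)×18 = €29,168.35
TC(1,775) = (41,500/1,775)×355 + (1,775/2)×18 = €24,275.00
Lots of 1,775 are cheaper by €4,893.35.

€4,893.35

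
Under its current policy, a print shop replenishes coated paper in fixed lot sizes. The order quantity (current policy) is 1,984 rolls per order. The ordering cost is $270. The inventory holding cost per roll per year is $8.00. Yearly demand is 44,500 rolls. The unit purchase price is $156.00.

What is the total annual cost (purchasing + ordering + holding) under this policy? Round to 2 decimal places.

$6,955,991.95

Ordering: D/Q × S = 44,500/1,984 × $270 = $6,055.95
Holding:  Q/2 × H = 1,984/2 × $8 = $7,936.00
Purchase cost = D·C = 44,500 × 156 = $6,942,000.00
Total = $6,055.95 + $7,936.00 + $6,942,000.00 = $6,955,991.95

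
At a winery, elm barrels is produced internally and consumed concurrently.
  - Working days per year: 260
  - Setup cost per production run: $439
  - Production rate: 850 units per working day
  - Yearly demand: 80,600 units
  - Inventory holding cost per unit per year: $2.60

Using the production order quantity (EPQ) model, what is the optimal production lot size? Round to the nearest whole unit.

Daily demand d = 80,600/260 = 310.000; p = 850; 1 − d/p = 0.63529
EPQ = √(2DS / (H(1 − d/p)))
    = √(2 × 80,600 × 439 / (2.6 × 0.63529)) ≈ 6,545.47

6,545 units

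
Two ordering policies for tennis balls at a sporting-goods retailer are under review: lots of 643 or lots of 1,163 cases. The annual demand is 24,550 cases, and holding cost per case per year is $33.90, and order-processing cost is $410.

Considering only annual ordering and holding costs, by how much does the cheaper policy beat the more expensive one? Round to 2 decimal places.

$1,814.81

For each Q, cost = (D/Q)·S + (Q/2)·H.
TC(643) = (24,550/643)×410 + (643/2)×33.9 = $26,552.82
TC(1,163) = (24,550/1,163)×410 + (1,163/2)×33.9 = $28,367.62
|ΔTC| = |$26,552.82 − $28,367.62| = $1,814.81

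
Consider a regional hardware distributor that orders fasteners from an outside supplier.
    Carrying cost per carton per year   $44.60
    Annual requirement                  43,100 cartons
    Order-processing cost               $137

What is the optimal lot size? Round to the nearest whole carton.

2DS/H = 2·43,100·137/44.6 = 264,784.75
EOQ = √264,784.75 ≈ 514.57

515 cartons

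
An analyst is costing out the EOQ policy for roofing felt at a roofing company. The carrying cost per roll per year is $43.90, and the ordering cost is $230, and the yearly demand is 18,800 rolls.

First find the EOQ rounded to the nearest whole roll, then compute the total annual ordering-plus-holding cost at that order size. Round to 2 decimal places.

$19,484.54

2DS/H = 2·18,800·230/43.9 = 196,993.17
EOQ = √196,993.17 ≈ 443.84 → Q = 444 rolls
Annual ordering cost = (D/Q)·S = (18,800/444) × 230 = $9,738.74
Annual holding cost  = (Q/2)·H = (444/2) × 43.9 = $9,745.80
Total = $9,738.74 + $9,745.80 = $19,484.54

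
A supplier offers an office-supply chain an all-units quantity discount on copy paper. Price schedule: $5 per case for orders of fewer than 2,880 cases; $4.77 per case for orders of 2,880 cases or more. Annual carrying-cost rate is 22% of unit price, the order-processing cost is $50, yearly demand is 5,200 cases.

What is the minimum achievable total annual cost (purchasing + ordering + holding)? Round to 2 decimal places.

$26,405.41

H₁ = 22%×$5 = $1.1000;  H₂ = 22%×$4.77 = $1.0494
EOQ₁ = √(2×5,200×50/1.1000) = 687.55  (< 2,880, feasible at tier 1)
EOQ₂ = √(2×5,200×50/1.0494) = 703.93  (< 2,880 → use Q = 2,880 at tier-2 price)
TC(tier 1 (EOQ₁), Q≈687.6) = $26,756.31
TC(tier 2, Q≈2,880.0) = $26,405.41
Minimum at tier 2: $26,405.41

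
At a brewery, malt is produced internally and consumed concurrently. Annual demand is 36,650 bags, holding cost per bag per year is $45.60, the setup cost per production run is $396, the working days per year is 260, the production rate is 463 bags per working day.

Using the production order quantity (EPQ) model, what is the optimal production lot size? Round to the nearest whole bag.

Daily demand d = 36,650/260 = 140.962; p = 463; 1 − d/p = 0.69555
EPQ = √(2DS / (H(1 − d/p)))
    = √(2 × 36,650 × 396 / (45.6 × 0.69555)) ≈ 956.65

957 bags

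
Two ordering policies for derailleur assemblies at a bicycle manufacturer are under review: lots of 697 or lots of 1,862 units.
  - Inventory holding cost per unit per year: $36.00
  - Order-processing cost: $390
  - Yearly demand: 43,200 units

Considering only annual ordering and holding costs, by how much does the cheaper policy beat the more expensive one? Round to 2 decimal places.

$5,846.17

Annual cost at Q: ordering D·S/Q plus holding Q·H/2.
TC(697) = (43,200/697)×390 + (697/2)×36 = $36,718.17
TC(1,862) = (43,200/1,862)×390 + (1,862/2)×36 = $42,564.34
Cheaper: Q = 697.  Difference = $5,846.17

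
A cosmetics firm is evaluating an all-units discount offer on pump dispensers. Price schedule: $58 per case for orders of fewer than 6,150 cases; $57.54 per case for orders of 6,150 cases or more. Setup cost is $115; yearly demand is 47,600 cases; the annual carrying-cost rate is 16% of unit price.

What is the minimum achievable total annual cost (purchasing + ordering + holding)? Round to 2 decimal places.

$2,768,103.76

H₁ = 16%×$58 = $9.2800;  H₂ = 16%×$57.54 = $9.2064
EOQ₁ = √(2×47,600×115/9.2800) = 1,086.16  (< 6,150, feasible at tier 1)
EOQ₂ = √(2×47,600×115/9.2064) = 1,090.49  (< 6,150 → use Q = 6,150 at tier-2 price)
TC(tier 1 (EOQ₁), Q≈1,086.2) = $2,770,879.56
TC(tier 2, Q≈6,150.0) = $2,768,103.76
Minimum at tier 2: $2,768,103.76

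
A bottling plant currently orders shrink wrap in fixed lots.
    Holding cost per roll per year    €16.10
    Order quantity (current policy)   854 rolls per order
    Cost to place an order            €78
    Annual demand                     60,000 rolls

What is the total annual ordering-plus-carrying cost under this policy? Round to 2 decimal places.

€12,354.79

Orders/yr = 60,000/854 = 70.258; ordering cost = 70.258 × €78 = €5,480.09
Average inventory = 854/2 = 427; holding cost = 427 × €16.1 = €6,874.70
Total = €5,480.09 + €6,874.70 = €12,354.79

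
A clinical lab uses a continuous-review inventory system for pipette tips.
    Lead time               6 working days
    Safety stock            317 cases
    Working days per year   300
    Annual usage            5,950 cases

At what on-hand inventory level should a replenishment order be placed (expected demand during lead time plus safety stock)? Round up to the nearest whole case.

Daily demand d = 5,950 / 300 = 19.833 cases/day
Demand during lead time = 19.833 × 6 = 119.00
Reorder point = 119.00 + 317 = 436.00 → round up

436 cases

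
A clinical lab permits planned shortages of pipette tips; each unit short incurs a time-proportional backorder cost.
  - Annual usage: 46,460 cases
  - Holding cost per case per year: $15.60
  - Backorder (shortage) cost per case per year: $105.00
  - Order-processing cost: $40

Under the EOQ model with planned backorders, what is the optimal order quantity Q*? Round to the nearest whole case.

523 cases

Basic EOQ = √(2·46,460·40/15.6) = 488.115
Backorder adjustment √((H+b)/b) = √((15.6+105)/105) = 1.0717
Q* = 488.115 × 1.0717 ≈ 523.12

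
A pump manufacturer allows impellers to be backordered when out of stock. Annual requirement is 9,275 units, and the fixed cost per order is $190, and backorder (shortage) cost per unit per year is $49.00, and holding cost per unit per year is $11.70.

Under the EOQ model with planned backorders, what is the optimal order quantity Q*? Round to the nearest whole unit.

Q* = √(2DS/H) · √((H + b)/b)
   = √(2 × 9,275 × 190 / 11.7) · √((11.7 + 49) / 49)
   = 548.853 × 1.1130 ≈ 610.87

611 units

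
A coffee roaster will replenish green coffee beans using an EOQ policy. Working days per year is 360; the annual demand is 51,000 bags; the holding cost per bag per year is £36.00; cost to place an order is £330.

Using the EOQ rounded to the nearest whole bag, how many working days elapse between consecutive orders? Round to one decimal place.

Q* = √(2·D·S / H) = √(2·51,000·330 / 36) = √935,000.0 ≈ 966.95 → Q = 967 bags
Cycle time = (working days × Q)/D = (360 × 967) / 51,000 = 6.826 days

6.8 days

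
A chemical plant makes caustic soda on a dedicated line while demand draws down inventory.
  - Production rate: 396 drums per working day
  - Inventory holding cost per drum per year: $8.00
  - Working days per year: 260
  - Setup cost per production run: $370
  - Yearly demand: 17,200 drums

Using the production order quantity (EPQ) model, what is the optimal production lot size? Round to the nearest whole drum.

1,382 drums

Daily demand d = 17,200/260 = 66.154; p = 396; 1 − d/p = 0.83294
EPQ = √(2DS / (H(1 − d/p)))
    = √(2 × 17,200 × 370 / (8 × 0.83294)) ≈ 1,382.06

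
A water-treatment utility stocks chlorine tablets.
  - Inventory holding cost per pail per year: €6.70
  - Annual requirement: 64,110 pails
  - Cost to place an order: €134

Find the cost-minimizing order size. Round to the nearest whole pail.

Optimal lot size Q* = (2 × 64,110 × €134 / €6.7)^½ ≈ 1,601.37

1,601 pails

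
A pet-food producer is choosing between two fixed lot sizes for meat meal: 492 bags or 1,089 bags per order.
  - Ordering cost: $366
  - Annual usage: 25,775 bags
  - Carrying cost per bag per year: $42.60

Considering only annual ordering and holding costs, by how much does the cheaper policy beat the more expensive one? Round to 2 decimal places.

For each Q, cost = (D/Q)·S + (Q/2)·H.
TC(492) = (25,775/492)×366 + (492/2)×42.6 = $29,653.69
TC(1,089) = (25,775/1,089)×366 + (1,089/2)×42.6 = $31,858.37
|ΔTC| = |$29,653.69 − $31,858.37| = $2,204.69

$2,204.69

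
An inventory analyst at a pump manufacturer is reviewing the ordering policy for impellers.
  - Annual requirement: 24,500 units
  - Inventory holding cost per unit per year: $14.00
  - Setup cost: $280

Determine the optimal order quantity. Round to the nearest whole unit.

Optimal lot size Q* = (2 × 24,500 × $280 / $14)^½ ≈ 989.95

990 units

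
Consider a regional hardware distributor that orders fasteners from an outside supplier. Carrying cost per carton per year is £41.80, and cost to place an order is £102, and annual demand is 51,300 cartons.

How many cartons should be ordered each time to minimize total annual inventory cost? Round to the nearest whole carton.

EOQ = √(2DS/H) = √(2 × 51,300 × 102 / 41.8)
    = √(250,363.64) ≈ 500.36

500 cartons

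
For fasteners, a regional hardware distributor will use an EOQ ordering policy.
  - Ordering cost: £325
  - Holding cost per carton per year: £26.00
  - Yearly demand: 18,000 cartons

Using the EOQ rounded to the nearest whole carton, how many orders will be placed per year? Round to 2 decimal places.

2DS/H = 2·18,000·325/26 = 450,000.00
EOQ = √450,000.00 ≈ 670.82 → Q = 671
Orders per year = D/Q = 18,000 / 671 = 26.826

26.83 orders per year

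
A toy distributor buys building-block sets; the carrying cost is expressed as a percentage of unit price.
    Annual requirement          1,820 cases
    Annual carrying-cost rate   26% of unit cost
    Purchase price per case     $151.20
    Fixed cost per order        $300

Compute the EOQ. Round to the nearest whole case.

Holding cost per case per year: H = 26% × $151.2 = $39.3120
EOQ = √(2DS/H) = √(2 × 1,820 × 300 / 39.312)
    = √(27,777.78) ≈ 166.67

167 cases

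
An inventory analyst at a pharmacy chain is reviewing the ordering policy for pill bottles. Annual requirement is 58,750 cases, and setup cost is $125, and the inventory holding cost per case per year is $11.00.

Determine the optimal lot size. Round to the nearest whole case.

1,156 cases

Q* = √(2·D·S / H) = √(2·58,750·125 / 11) = √1,335,227.3 ≈ 1,155.52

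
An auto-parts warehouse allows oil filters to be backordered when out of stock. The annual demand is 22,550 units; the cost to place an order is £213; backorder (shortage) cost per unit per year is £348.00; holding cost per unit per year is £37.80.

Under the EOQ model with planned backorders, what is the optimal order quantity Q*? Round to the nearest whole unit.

Q* = √(2DS/H) · √((H + b)/b)
   = √(2 × 22,550 × 213 / 37.8) · √((37.8 + 348) / 348)
   = 504.118 × 1.0529 ≈ 530.79

531 units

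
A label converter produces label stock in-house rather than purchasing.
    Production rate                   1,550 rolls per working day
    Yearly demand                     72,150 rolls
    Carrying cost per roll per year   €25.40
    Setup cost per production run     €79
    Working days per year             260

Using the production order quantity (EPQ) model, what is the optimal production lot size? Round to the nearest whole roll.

d = 72,150/260 = 277.5000 rolls/day;  effective holding cost H(1 − d/p) = 25.4·(1 − 277.5000/1550) = 20.85258
Q* = √(2DS / H_eff) = √(2·72,150·79 / 20.85258) ≈ 739.38

739 rolls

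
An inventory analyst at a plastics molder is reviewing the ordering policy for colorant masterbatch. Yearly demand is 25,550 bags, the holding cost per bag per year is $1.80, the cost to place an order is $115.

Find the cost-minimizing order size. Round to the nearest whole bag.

1,807 bags

EOQ = √(2DS/H) = √(2 × 25,550 × 115 / 1.8)
    = √(3,264,722.22) ≈ 1,806.85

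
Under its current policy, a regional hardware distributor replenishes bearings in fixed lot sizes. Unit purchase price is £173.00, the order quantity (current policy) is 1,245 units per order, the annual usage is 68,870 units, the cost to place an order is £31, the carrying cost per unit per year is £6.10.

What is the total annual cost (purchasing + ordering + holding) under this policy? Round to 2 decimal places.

£11,920,022.09

Orders/yr = 68,870/1,245 = 55.317; ordering cost = 55.317 × £31 = £1,714.84
Average inventory = 1,245/2 = 622.5; holding cost = 622.5 × £6.1 = £3,797.25
Purchase cost = D·C = 68,870 × 173 = £11,914,510.00
Total = £1,714.84 + £3,797.25 + £11,914,510.00 = £11,920,022.09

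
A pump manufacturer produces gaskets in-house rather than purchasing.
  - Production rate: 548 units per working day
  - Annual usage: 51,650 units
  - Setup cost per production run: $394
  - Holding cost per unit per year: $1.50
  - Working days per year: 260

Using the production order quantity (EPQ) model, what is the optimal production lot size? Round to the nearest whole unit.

6,524 units

Daily demand d = 51,650/260 = 198.654; p = 548; 1 − d/p = 0.63749
EPQ = √(2DS / (H(1 − d/p)))
    = √(2 × 51,650 × 394 / (1.5 × 0.63749)) ≈ 6,524.01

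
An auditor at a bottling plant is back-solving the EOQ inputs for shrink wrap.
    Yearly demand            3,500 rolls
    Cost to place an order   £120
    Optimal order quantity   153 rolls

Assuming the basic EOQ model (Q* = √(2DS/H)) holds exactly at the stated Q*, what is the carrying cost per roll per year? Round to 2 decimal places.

£35.88

EOQ relation: Q² = 2DS/H, so rearrange for the unknown.
H = 2DS / Q² = 2 × 3,500 × 120 / 153² = 35.8836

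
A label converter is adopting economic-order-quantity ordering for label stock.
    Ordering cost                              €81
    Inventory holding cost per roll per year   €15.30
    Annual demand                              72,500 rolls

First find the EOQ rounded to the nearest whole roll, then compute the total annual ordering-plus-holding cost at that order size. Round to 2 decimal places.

2DS/H = 2·72,500·81/15.3 = 767,647.06
EOQ = √767,647.06 ≈ 876.15 → Q = 876 rolls
Orders/yr = 72,500/876 = 82.763; ordering cost = 82.763 × €81 = €6,703.77
Average inventory = 876/2 = 438; holding cost = 438 × €15.3 = €6,701.40
Total = €6,703.77 + €6,701.40 = €13,405.17

€13,405.17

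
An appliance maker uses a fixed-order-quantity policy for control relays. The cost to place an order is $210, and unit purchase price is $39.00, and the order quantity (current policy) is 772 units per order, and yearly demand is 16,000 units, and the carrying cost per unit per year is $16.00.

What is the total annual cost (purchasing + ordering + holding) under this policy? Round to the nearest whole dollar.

$634,528

Orders/yr = 16,000/772 = 20.725; ordering cost = 20.725 × $210 = $4,352.33
Average inventory = 772/2 = 386; holding cost = 386 × $16 = $6,176.00
Purchase cost = D·C = 16,000 × 39 = $624,000.00
Total = $4,352.33 + $6,176.00 + $624,000.00 = $634,528.33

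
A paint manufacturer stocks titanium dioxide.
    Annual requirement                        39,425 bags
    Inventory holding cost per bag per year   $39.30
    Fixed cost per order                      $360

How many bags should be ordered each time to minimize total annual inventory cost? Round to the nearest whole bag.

Optimal lot size Q* = (2 × 39,425 × $360 / $39.3)^½ ≈ 849.88

850 bags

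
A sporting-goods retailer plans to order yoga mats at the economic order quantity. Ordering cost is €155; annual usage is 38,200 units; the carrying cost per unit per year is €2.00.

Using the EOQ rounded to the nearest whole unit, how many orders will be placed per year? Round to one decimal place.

15.7 orders per year

Q* = √(2·D·S / H) = √(2·38,200·155 / 2) = √5,921,000.0 ≈ 2,433.31 → Q = 2,433
N = D/Q = 38,200/2,433 ≈ 15.701 orders/yr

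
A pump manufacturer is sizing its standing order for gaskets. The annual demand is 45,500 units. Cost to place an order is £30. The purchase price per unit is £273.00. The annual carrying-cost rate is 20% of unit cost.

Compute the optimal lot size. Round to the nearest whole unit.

Holding cost per unit per year: H = 20% × £273 = £54.6000
EOQ = √(2DS/H) = √(2 × 45,500 × 30 / 54.6)
    = √(50,000.00) ≈ 223.61

224 units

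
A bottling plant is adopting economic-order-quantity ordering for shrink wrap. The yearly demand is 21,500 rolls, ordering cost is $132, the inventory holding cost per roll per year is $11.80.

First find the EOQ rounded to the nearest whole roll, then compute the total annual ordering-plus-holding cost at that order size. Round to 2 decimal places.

2DS/H = 2·21,500·132/11.8 = 481,016.95
EOQ = √481,016.95 ≈ 693.55 → Q = 694 rolls
Annual ordering cost = (D/Q)·S = (21,500/694) × 132 = $4,089.34
Annual holding cost  = (Q/2)·H = (694/2) × 11.8 = $4,094.60
Total = $4,089.34 + $4,094.60 = $8,183.94

$8,183.94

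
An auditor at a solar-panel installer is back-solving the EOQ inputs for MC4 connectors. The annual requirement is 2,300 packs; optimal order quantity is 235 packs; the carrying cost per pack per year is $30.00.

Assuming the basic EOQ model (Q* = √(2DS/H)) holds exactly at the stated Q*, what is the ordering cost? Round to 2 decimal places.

EOQ relation: Q² = 2DS/H, so rearrange for the unknown.
S = Q²H / (2D) = 235² × 30 / (2 × 2,300) = 360.1630

$360.16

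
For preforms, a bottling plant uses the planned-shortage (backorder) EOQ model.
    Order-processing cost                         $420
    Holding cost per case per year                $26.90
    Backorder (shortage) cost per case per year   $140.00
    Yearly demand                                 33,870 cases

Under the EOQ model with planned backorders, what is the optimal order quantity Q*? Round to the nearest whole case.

1,123 cases

Basic EOQ = √(2·33,870·420/26.9) = 1,028.421
Backorder adjustment √((H+b)/b) = √((26.9+140)/140) = 1.0919
Q* = 1,028.421 × 1.0919 ≈ 1,122.88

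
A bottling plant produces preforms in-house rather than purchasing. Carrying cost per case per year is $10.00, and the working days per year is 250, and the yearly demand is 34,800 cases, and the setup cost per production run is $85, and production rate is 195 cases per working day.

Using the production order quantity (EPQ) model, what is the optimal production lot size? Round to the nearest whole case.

d = 34,800/250 = 139.2000 cases/day;  effective holding cost H(1 − d/p) = 10·(1 − 139.2000/195) = 2.86154
Q* = √(2DS / H_eff) = √(2·34,800·85 / 2.86154) ≈ 1,437.85

1,438 cases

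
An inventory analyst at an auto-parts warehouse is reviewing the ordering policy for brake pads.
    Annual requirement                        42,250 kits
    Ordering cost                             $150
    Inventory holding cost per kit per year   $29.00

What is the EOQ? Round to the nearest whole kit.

661 kits

EOQ = √(2DS/H) = √(2 × 42,250 × 150 / 29)
    = √(437,068.97) ≈ 661.11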